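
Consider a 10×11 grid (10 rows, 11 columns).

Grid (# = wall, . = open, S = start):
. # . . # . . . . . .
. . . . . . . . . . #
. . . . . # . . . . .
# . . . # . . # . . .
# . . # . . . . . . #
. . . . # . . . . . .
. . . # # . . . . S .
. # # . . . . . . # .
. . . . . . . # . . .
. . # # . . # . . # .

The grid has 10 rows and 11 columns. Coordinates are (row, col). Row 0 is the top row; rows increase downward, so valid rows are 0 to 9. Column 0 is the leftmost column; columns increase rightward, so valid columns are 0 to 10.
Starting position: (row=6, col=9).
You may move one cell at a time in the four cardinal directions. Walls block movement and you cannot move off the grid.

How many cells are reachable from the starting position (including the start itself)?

BFS flood-fill from (row=6, col=9):
  Distance 0: (row=6, col=9)
  Distance 1: (row=5, col=9), (row=6, col=8), (row=6, col=10)
  Distance 2: (row=4, col=9), (row=5, col=8), (row=5, col=10), (row=6, col=7), (row=7, col=8), (row=7, col=10)
  Distance 3: (row=3, col=9), (row=4, col=8), (row=5, col=7), (row=6, col=6), (row=7, col=7), (row=8, col=8), (row=8, col=10)
  Distance 4: (row=2, col=9), (row=3, col=8), (row=3, col=10), (row=4, col=7), (row=5, col=6), (row=6, col=5), (row=7, col=6), (row=8, col=9), (row=9, col=8), (row=9, col=10)
  Distance 5: (row=1, col=9), (row=2, col=8), (row=2, col=10), (row=4, col=6), (row=5, col=5), (row=7, col=5), (row=8, col=6), (row=9, col=7)
  Distance 6: (row=0, col=9), (row=1, col=8), (row=2, col=7), (row=3, col=6), (row=4, col=5), (row=7, col=4), (row=8, col=5)
  Distance 7: (row=0, col=8), (row=0, col=10), (row=1, col=7), (row=2, col=6), (row=3, col=5), (row=4, col=4), (row=7, col=3), (row=8, col=4), (row=9, col=5)
  Distance 8: (row=0, col=7), (row=1, col=6), (row=8, col=3), (row=9, col=4)
  Distance 9: (row=0, col=6), (row=1, col=5), (row=8, col=2)
  Distance 10: (row=0, col=5), (row=1, col=4), (row=8, col=1)
  Distance 11: (row=1, col=3), (row=2, col=4), (row=8, col=0), (row=9, col=1)
  Distance 12: (row=0, col=3), (row=1, col=2), (row=2, col=3), (row=7, col=0), (row=9, col=0)
  Distance 13: (row=0, col=2), (row=1, col=1), (row=2, col=2), (row=3, col=3), (row=6, col=0)
  Distance 14: (row=1, col=0), (row=2, col=1), (row=3, col=2), (row=5, col=0), (row=6, col=1)
  Distance 15: (row=0, col=0), (row=2, col=0), (row=3, col=1), (row=4, col=2), (row=5, col=1), (row=6, col=2)
  Distance 16: (row=4, col=1), (row=5, col=2)
  Distance 17: (row=5, col=3)
Total reachable: 89 (grid has 89 open cells total)

Answer: Reachable cells: 89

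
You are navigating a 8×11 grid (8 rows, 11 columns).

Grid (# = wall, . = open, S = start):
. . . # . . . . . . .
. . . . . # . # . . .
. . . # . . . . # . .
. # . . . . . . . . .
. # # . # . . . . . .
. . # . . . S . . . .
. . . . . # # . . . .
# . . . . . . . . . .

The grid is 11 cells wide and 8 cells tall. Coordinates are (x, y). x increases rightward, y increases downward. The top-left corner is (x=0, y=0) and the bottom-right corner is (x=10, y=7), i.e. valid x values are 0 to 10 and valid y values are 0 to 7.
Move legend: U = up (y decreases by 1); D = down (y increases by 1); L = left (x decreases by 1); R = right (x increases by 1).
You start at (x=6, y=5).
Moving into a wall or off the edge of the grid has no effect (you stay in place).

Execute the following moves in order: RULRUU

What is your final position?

Answer: Final position: (x=7, y=2)

Derivation:
Start: (x=6, y=5)
  R (right): (x=6, y=5) -> (x=7, y=5)
  U (up): (x=7, y=5) -> (x=7, y=4)
  L (left): (x=7, y=4) -> (x=6, y=4)
  R (right): (x=6, y=4) -> (x=7, y=4)
  U (up): (x=7, y=4) -> (x=7, y=3)
  U (up): (x=7, y=3) -> (x=7, y=2)
Final: (x=7, y=2)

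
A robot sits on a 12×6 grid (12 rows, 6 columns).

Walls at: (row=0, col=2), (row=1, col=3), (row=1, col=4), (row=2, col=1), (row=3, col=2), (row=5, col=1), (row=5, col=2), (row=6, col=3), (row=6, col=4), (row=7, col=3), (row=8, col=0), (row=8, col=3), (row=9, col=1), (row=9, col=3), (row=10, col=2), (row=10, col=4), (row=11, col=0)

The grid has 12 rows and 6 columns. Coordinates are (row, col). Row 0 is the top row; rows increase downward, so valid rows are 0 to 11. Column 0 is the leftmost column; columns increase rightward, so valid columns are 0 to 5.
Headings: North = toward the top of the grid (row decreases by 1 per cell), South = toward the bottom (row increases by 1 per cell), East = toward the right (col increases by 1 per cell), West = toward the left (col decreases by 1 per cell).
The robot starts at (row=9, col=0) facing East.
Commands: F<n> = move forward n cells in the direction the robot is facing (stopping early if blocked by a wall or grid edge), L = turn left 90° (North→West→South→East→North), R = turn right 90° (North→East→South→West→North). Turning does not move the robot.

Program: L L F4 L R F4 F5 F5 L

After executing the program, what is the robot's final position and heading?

Answer: Final position: (row=9, col=0), facing South

Derivation:
Start: (row=9, col=0), facing East
  L: turn left, now facing North
  L: turn left, now facing West
  F4: move forward 0/4 (blocked), now at (row=9, col=0)
  L: turn left, now facing South
  R: turn right, now facing West
  F4: move forward 0/4 (blocked), now at (row=9, col=0)
  F5: move forward 0/5 (blocked), now at (row=9, col=0)
  F5: move forward 0/5 (blocked), now at (row=9, col=0)
  L: turn left, now facing South
Final: (row=9, col=0), facing South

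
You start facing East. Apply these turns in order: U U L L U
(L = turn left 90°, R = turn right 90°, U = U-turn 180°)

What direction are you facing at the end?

Answer: Final heading: East

Derivation:
Start: East
  U (U-turn (180°)) -> West
  U (U-turn (180°)) -> East
  L (left (90° counter-clockwise)) -> North
  L (left (90° counter-clockwise)) -> West
  U (U-turn (180°)) -> East
Final: East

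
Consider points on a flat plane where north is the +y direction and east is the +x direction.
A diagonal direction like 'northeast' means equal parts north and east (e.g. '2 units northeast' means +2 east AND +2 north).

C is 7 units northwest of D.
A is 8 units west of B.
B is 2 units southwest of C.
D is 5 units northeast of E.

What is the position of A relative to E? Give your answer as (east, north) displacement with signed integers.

Place E at the origin (east=0, north=0).
  D is 5 units northeast of E: delta (east=+5, north=+5); D at (east=5, north=5).
  C is 7 units northwest of D: delta (east=-7, north=+7); C at (east=-2, north=12).
  B is 2 units southwest of C: delta (east=-2, north=-2); B at (east=-4, north=10).
  A is 8 units west of B: delta (east=-8, north=+0); A at (east=-12, north=10).
Therefore A relative to E: (east=-12, north=10).

Answer: A is at (east=-12, north=10) relative to E.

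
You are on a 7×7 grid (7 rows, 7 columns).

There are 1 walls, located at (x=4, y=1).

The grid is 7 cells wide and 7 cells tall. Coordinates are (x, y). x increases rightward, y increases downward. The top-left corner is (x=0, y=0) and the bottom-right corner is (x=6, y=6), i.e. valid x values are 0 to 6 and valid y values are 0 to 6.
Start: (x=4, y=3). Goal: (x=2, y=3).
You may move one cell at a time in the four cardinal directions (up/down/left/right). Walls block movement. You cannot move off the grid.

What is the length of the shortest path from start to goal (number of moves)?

Answer: Shortest path length: 2

Derivation:
BFS from (x=4, y=3) until reaching (x=2, y=3):
  Distance 0: (x=4, y=3)
  Distance 1: (x=4, y=2), (x=3, y=3), (x=5, y=3), (x=4, y=4)
  Distance 2: (x=3, y=2), (x=5, y=2), (x=2, y=3), (x=6, y=3), (x=3, y=4), (x=5, y=4), (x=4, y=5)  <- goal reached here
One shortest path (2 moves): (x=4, y=3) -> (x=3, y=3) -> (x=2, y=3)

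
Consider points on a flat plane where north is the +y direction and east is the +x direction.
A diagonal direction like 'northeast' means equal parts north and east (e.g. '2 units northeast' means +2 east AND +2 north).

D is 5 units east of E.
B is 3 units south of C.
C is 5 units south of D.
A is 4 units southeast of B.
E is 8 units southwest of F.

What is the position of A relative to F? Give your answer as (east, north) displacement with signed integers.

Answer: A is at (east=1, north=-20) relative to F.

Derivation:
Place F at the origin (east=0, north=0).
  E is 8 units southwest of F: delta (east=-8, north=-8); E at (east=-8, north=-8).
  D is 5 units east of E: delta (east=+5, north=+0); D at (east=-3, north=-8).
  C is 5 units south of D: delta (east=+0, north=-5); C at (east=-3, north=-13).
  B is 3 units south of C: delta (east=+0, north=-3); B at (east=-3, north=-16).
  A is 4 units southeast of B: delta (east=+4, north=-4); A at (east=1, north=-20).
Therefore A relative to F: (east=1, north=-20).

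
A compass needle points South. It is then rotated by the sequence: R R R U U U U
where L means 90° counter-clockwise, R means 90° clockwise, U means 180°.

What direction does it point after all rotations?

Start: South
  R (right (90° clockwise)) -> West
  R (right (90° clockwise)) -> North
  R (right (90° clockwise)) -> East
  U (U-turn (180°)) -> West
  U (U-turn (180°)) -> East
  U (U-turn (180°)) -> West
  U (U-turn (180°)) -> East
Final: East

Answer: Final heading: East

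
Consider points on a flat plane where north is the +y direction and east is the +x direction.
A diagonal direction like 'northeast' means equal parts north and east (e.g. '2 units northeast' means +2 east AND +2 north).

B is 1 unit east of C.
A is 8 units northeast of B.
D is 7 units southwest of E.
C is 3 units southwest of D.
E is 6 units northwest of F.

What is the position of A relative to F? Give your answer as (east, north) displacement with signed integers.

Place F at the origin (east=0, north=0).
  E is 6 units northwest of F: delta (east=-6, north=+6); E at (east=-6, north=6).
  D is 7 units southwest of E: delta (east=-7, north=-7); D at (east=-13, north=-1).
  C is 3 units southwest of D: delta (east=-3, north=-3); C at (east=-16, north=-4).
  B is 1 unit east of C: delta (east=+1, north=+0); B at (east=-15, north=-4).
  A is 8 units northeast of B: delta (east=+8, north=+8); A at (east=-7, north=4).
Therefore A relative to F: (east=-7, north=4).

Answer: A is at (east=-7, north=4) relative to F.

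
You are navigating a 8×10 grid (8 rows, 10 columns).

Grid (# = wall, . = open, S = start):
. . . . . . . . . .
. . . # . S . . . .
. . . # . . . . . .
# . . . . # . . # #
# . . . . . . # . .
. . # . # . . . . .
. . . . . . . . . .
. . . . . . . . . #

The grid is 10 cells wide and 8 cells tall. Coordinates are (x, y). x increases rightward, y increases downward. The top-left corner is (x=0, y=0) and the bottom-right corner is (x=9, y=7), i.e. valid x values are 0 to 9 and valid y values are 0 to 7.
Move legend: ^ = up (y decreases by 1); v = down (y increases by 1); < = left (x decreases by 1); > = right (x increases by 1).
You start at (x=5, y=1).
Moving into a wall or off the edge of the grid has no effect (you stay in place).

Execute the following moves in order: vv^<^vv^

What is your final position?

Start: (x=5, y=1)
  v (down): (x=5, y=1) -> (x=5, y=2)
  v (down): blocked, stay at (x=5, y=2)
  ^ (up): (x=5, y=2) -> (x=5, y=1)
  < (left): (x=5, y=1) -> (x=4, y=1)
  ^ (up): (x=4, y=1) -> (x=4, y=0)
  v (down): (x=4, y=0) -> (x=4, y=1)
  v (down): (x=4, y=1) -> (x=4, y=2)
  ^ (up): (x=4, y=2) -> (x=4, y=1)
Final: (x=4, y=1)

Answer: Final position: (x=4, y=1)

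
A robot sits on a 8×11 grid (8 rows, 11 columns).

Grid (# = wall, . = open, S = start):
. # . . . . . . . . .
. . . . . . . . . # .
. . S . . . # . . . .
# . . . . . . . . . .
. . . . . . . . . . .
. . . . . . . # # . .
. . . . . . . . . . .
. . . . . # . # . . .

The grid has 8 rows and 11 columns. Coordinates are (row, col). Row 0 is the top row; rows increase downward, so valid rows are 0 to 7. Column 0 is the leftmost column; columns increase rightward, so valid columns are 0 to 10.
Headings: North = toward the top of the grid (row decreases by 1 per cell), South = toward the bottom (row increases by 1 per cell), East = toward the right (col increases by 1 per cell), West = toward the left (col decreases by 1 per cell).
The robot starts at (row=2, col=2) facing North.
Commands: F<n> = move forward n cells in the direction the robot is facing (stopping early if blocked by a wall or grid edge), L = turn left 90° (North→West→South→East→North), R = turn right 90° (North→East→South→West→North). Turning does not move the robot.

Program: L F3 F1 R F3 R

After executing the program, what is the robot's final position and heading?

Start: (row=2, col=2), facing North
  L: turn left, now facing West
  F3: move forward 2/3 (blocked), now at (row=2, col=0)
  F1: move forward 0/1 (blocked), now at (row=2, col=0)
  R: turn right, now facing North
  F3: move forward 2/3 (blocked), now at (row=0, col=0)
  R: turn right, now facing East
Final: (row=0, col=0), facing East

Answer: Final position: (row=0, col=0), facing East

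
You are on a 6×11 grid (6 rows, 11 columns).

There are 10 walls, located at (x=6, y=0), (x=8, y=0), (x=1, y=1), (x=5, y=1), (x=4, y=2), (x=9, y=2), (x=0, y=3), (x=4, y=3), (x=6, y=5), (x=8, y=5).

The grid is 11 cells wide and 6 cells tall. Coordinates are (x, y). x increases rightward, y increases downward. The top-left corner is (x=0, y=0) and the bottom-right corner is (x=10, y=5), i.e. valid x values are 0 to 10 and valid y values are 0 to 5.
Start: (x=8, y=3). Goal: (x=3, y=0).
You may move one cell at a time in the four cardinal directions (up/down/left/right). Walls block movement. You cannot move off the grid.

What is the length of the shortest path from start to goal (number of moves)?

BFS from (x=8, y=3) until reaching (x=3, y=0):
  Distance 0: (x=8, y=3)
  Distance 1: (x=8, y=2), (x=7, y=3), (x=9, y=3), (x=8, y=4)
  Distance 2: (x=8, y=1), (x=7, y=2), (x=6, y=3), (x=10, y=3), (x=7, y=4), (x=9, y=4)
  Distance 3: (x=7, y=1), (x=9, y=1), (x=6, y=2), (x=10, y=2), (x=5, y=3), (x=6, y=4), (x=10, y=4), (x=7, y=5), (x=9, y=5)
  Distance 4: (x=7, y=0), (x=9, y=0), (x=6, y=1), (x=10, y=1), (x=5, y=2), (x=5, y=4), (x=10, y=5)
  Distance 5: (x=10, y=0), (x=4, y=4), (x=5, y=5)
  Distance 6: (x=3, y=4), (x=4, y=5)
  Distance 7: (x=3, y=3), (x=2, y=4), (x=3, y=5)
  Distance 8: (x=3, y=2), (x=2, y=3), (x=1, y=4), (x=2, y=5)
  Distance 9: (x=3, y=1), (x=2, y=2), (x=1, y=3), (x=0, y=4), (x=1, y=5)
  Distance 10: (x=3, y=0), (x=2, y=1), (x=4, y=1), (x=1, y=2), (x=0, y=5)  <- goal reached here
One shortest path (10 moves): (x=8, y=3) -> (x=7, y=3) -> (x=6, y=3) -> (x=5, y=3) -> (x=5, y=4) -> (x=4, y=4) -> (x=3, y=4) -> (x=3, y=3) -> (x=3, y=2) -> (x=3, y=1) -> (x=3, y=0)

Answer: Shortest path length: 10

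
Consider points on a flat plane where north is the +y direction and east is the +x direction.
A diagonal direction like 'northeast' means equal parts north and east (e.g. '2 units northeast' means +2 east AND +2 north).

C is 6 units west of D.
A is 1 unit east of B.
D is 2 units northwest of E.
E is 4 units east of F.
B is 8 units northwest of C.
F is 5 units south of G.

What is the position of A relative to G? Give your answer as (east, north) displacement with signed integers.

Answer: A is at (east=-11, north=5) relative to G.

Derivation:
Place G at the origin (east=0, north=0).
  F is 5 units south of G: delta (east=+0, north=-5); F at (east=0, north=-5).
  E is 4 units east of F: delta (east=+4, north=+0); E at (east=4, north=-5).
  D is 2 units northwest of E: delta (east=-2, north=+2); D at (east=2, north=-3).
  C is 6 units west of D: delta (east=-6, north=+0); C at (east=-4, north=-3).
  B is 8 units northwest of C: delta (east=-8, north=+8); B at (east=-12, north=5).
  A is 1 unit east of B: delta (east=+1, north=+0); A at (east=-11, north=5).
Therefore A relative to G: (east=-11, north=5).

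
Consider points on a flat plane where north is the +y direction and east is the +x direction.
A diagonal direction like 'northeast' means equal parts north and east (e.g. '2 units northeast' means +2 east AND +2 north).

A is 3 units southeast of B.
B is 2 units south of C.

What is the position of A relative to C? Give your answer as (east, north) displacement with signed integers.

Answer: A is at (east=3, north=-5) relative to C.

Derivation:
Place C at the origin (east=0, north=0).
  B is 2 units south of C: delta (east=+0, north=-2); B at (east=0, north=-2).
  A is 3 units southeast of B: delta (east=+3, north=-3); A at (east=3, north=-5).
Therefore A relative to C: (east=3, north=-5).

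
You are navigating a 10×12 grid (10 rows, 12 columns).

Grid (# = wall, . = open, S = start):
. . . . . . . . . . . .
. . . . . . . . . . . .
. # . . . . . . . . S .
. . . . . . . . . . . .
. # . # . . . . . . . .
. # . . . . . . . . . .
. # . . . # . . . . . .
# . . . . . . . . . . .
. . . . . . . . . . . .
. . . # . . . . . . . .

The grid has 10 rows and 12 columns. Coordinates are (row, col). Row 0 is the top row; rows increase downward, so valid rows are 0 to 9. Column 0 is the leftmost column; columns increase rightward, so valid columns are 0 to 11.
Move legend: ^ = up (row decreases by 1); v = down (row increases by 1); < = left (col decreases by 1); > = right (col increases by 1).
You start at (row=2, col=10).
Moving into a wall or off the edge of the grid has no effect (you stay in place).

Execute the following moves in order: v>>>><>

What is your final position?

Start: (row=2, col=10)
  v (down): (row=2, col=10) -> (row=3, col=10)
  > (right): (row=3, col=10) -> (row=3, col=11)
  [×3]> (right): blocked, stay at (row=3, col=11)
  < (left): (row=3, col=11) -> (row=3, col=10)
  > (right): (row=3, col=10) -> (row=3, col=11)
Final: (row=3, col=11)

Answer: Final position: (row=3, col=11)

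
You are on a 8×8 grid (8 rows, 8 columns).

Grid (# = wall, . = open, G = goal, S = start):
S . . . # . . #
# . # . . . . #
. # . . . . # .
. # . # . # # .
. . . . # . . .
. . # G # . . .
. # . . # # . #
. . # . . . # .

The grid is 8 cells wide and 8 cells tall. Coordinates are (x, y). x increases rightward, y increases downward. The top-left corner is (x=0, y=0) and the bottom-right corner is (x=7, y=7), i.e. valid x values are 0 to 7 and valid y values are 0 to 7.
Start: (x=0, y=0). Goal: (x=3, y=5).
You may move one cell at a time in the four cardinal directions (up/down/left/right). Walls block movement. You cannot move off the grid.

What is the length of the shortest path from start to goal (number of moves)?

BFS from (x=0, y=0) until reaching (x=3, y=5):
  Distance 0: (x=0, y=0)
  Distance 1: (x=1, y=0)
  Distance 2: (x=2, y=0), (x=1, y=1)
  Distance 3: (x=3, y=0)
  Distance 4: (x=3, y=1)
  Distance 5: (x=4, y=1), (x=3, y=2)
  Distance 6: (x=5, y=1), (x=2, y=2), (x=4, y=2)
  Distance 7: (x=5, y=0), (x=6, y=1), (x=5, y=2), (x=2, y=3), (x=4, y=3)
  Distance 8: (x=6, y=0), (x=2, y=4)
  Distance 9: (x=1, y=4), (x=3, y=4)
  Distance 10: (x=0, y=4), (x=1, y=5), (x=3, y=5)  <- goal reached here
One shortest path (10 moves): (x=0, y=0) -> (x=1, y=0) -> (x=2, y=0) -> (x=3, y=0) -> (x=3, y=1) -> (x=3, y=2) -> (x=2, y=2) -> (x=2, y=3) -> (x=2, y=4) -> (x=3, y=4) -> (x=3, y=5)

Answer: Shortest path length: 10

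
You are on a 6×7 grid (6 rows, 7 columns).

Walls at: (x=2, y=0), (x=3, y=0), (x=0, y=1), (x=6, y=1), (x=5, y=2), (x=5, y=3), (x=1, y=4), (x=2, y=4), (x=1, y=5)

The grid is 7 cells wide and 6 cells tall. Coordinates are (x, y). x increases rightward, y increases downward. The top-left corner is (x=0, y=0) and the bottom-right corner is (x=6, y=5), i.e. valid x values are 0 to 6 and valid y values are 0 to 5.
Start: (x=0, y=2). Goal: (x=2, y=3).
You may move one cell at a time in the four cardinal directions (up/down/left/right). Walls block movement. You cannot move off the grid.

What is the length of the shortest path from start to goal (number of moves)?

BFS from (x=0, y=2) until reaching (x=2, y=3):
  Distance 0: (x=0, y=2)
  Distance 1: (x=1, y=2), (x=0, y=3)
  Distance 2: (x=1, y=1), (x=2, y=2), (x=1, y=3), (x=0, y=4)
  Distance 3: (x=1, y=0), (x=2, y=1), (x=3, y=2), (x=2, y=3), (x=0, y=5)  <- goal reached here
One shortest path (3 moves): (x=0, y=2) -> (x=1, y=2) -> (x=2, y=2) -> (x=2, y=3)

Answer: Shortest path length: 3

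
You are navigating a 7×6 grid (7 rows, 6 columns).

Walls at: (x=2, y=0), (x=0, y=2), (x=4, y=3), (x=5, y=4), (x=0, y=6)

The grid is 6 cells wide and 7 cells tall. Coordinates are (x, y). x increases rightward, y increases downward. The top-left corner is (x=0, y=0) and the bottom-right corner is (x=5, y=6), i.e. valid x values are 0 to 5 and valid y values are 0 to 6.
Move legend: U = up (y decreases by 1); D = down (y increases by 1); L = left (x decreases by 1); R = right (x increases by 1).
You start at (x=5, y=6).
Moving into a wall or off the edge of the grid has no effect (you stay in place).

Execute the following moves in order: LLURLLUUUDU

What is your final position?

Start: (x=5, y=6)
  L (left): (x=5, y=6) -> (x=4, y=6)
  L (left): (x=4, y=6) -> (x=3, y=6)
  U (up): (x=3, y=6) -> (x=3, y=5)
  R (right): (x=3, y=5) -> (x=4, y=5)
  L (left): (x=4, y=5) -> (x=3, y=5)
  L (left): (x=3, y=5) -> (x=2, y=5)
  U (up): (x=2, y=5) -> (x=2, y=4)
  U (up): (x=2, y=4) -> (x=2, y=3)
  U (up): (x=2, y=3) -> (x=2, y=2)
  D (down): (x=2, y=2) -> (x=2, y=3)
  U (up): (x=2, y=3) -> (x=2, y=2)
Final: (x=2, y=2)

Answer: Final position: (x=2, y=2)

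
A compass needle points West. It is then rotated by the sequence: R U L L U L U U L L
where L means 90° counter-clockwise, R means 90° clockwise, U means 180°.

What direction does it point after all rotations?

Start: West
  R (right (90° clockwise)) -> North
  U (U-turn (180°)) -> South
  L (left (90° counter-clockwise)) -> East
  L (left (90° counter-clockwise)) -> North
  U (U-turn (180°)) -> South
  L (left (90° counter-clockwise)) -> East
  U (U-turn (180°)) -> West
  U (U-turn (180°)) -> East
  L (left (90° counter-clockwise)) -> North
  L (left (90° counter-clockwise)) -> West
Final: West

Answer: Final heading: West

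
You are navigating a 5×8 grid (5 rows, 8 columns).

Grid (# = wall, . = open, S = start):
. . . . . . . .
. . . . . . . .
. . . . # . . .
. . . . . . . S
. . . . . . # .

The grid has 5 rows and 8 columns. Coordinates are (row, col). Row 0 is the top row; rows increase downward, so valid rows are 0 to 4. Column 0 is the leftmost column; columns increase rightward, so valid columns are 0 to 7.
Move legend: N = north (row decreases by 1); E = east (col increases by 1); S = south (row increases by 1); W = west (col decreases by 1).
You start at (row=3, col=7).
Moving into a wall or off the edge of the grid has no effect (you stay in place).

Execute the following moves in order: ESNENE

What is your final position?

Answer: Final position: (row=2, col=7)

Derivation:
Start: (row=3, col=7)
  E (east): blocked, stay at (row=3, col=7)
  S (south): (row=3, col=7) -> (row=4, col=7)
  N (north): (row=4, col=7) -> (row=3, col=7)
  E (east): blocked, stay at (row=3, col=7)
  N (north): (row=3, col=7) -> (row=2, col=7)
  E (east): blocked, stay at (row=2, col=7)
Final: (row=2, col=7)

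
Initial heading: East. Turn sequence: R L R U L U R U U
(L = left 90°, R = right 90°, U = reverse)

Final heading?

Start: East
  R (right (90° clockwise)) -> South
  L (left (90° counter-clockwise)) -> East
  R (right (90° clockwise)) -> South
  U (U-turn (180°)) -> North
  L (left (90° counter-clockwise)) -> West
  U (U-turn (180°)) -> East
  R (right (90° clockwise)) -> South
  U (U-turn (180°)) -> North
  U (U-turn (180°)) -> South
Final: South

Answer: Final heading: South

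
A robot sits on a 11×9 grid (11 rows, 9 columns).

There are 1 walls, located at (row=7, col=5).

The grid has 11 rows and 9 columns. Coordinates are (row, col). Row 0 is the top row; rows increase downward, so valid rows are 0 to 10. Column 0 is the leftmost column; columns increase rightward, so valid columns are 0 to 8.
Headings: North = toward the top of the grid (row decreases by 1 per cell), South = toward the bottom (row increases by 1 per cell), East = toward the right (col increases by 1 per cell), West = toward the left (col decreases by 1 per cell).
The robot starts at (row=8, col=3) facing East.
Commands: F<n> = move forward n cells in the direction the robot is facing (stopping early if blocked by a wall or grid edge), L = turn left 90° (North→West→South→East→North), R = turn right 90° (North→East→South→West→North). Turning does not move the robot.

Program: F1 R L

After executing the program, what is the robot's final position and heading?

Answer: Final position: (row=8, col=4), facing East

Derivation:
Start: (row=8, col=3), facing East
  F1: move forward 1, now at (row=8, col=4)
  R: turn right, now facing South
  L: turn left, now facing East
Final: (row=8, col=4), facing East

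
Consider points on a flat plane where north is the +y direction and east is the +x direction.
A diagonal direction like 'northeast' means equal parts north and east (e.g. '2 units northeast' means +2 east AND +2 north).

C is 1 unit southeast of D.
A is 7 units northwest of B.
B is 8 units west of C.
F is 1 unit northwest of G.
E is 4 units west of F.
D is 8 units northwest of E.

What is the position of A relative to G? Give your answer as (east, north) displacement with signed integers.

Answer: A is at (east=-27, north=15) relative to G.

Derivation:
Place G at the origin (east=0, north=0).
  F is 1 unit northwest of G: delta (east=-1, north=+1); F at (east=-1, north=1).
  E is 4 units west of F: delta (east=-4, north=+0); E at (east=-5, north=1).
  D is 8 units northwest of E: delta (east=-8, north=+8); D at (east=-13, north=9).
  C is 1 unit southeast of D: delta (east=+1, north=-1); C at (east=-12, north=8).
  B is 8 units west of C: delta (east=-8, north=+0); B at (east=-20, north=8).
  A is 7 units northwest of B: delta (east=-7, north=+7); A at (east=-27, north=15).
Therefore A relative to G: (east=-27, north=15).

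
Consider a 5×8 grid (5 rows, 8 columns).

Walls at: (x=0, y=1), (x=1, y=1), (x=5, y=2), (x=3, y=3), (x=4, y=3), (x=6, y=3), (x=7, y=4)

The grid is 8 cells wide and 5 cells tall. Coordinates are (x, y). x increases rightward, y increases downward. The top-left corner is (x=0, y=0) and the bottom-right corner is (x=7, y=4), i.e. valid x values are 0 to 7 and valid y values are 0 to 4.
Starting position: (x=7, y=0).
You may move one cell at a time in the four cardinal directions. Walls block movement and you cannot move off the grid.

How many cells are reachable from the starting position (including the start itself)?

Answer: Reachable cells: 33

Derivation:
BFS flood-fill from (x=7, y=0):
  Distance 0: (x=7, y=0)
  Distance 1: (x=6, y=0), (x=7, y=1)
  Distance 2: (x=5, y=0), (x=6, y=1), (x=7, y=2)
  Distance 3: (x=4, y=0), (x=5, y=1), (x=6, y=2), (x=7, y=3)
  Distance 4: (x=3, y=0), (x=4, y=1)
  Distance 5: (x=2, y=0), (x=3, y=1), (x=4, y=2)
  Distance 6: (x=1, y=0), (x=2, y=1), (x=3, y=2)
  Distance 7: (x=0, y=0), (x=2, y=2)
  Distance 8: (x=1, y=2), (x=2, y=3)
  Distance 9: (x=0, y=2), (x=1, y=3), (x=2, y=4)
  Distance 10: (x=0, y=3), (x=1, y=4), (x=3, y=4)
  Distance 11: (x=0, y=4), (x=4, y=4)
  Distance 12: (x=5, y=4)
  Distance 13: (x=5, y=3), (x=6, y=4)
Total reachable: 33 (grid has 33 open cells total)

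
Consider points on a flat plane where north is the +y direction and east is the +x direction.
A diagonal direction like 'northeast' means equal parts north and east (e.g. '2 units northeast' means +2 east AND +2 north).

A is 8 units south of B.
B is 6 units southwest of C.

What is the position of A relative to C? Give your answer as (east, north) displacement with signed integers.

Place C at the origin (east=0, north=0).
  B is 6 units southwest of C: delta (east=-6, north=-6); B at (east=-6, north=-6).
  A is 8 units south of B: delta (east=+0, north=-8); A at (east=-6, north=-14).
Therefore A relative to C: (east=-6, north=-14).

Answer: A is at (east=-6, north=-14) relative to C.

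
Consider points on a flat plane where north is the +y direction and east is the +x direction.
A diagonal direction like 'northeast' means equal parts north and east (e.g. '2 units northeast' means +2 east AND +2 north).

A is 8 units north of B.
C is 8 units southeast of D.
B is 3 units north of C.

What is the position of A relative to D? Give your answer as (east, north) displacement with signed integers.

Place D at the origin (east=0, north=0).
  C is 8 units southeast of D: delta (east=+8, north=-8); C at (east=8, north=-8).
  B is 3 units north of C: delta (east=+0, north=+3); B at (east=8, north=-5).
  A is 8 units north of B: delta (east=+0, north=+8); A at (east=8, north=3).
Therefore A relative to D: (east=8, north=3).

Answer: A is at (east=8, north=3) relative to D.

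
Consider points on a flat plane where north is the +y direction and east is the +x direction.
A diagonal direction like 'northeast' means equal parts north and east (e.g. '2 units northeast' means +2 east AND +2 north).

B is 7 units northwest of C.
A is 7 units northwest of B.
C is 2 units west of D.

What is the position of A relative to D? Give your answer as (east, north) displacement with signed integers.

Answer: A is at (east=-16, north=14) relative to D.

Derivation:
Place D at the origin (east=0, north=0).
  C is 2 units west of D: delta (east=-2, north=+0); C at (east=-2, north=0).
  B is 7 units northwest of C: delta (east=-7, north=+7); B at (east=-9, north=7).
  A is 7 units northwest of B: delta (east=-7, north=+7); A at (east=-16, north=14).
Therefore A relative to D: (east=-16, north=14).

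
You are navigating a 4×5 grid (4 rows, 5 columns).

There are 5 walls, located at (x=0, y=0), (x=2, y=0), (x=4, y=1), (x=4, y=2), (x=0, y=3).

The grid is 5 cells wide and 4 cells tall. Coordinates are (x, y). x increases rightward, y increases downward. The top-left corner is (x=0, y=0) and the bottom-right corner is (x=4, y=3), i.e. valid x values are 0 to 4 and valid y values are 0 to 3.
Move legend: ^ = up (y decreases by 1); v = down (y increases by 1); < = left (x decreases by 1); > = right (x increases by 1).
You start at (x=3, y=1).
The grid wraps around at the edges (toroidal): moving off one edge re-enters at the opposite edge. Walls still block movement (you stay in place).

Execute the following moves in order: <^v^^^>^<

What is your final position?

Start: (x=3, y=1)
  < (left): (x=3, y=1) -> (x=2, y=1)
  ^ (up): blocked, stay at (x=2, y=1)
  v (down): (x=2, y=1) -> (x=2, y=2)
  ^ (up): (x=2, y=2) -> (x=2, y=1)
  ^ (up): blocked, stay at (x=2, y=1)
  ^ (up): blocked, stay at (x=2, y=1)
  > (right): (x=2, y=1) -> (x=3, y=1)
  ^ (up): (x=3, y=1) -> (x=3, y=0)
  < (left): blocked, stay at (x=3, y=0)
Final: (x=3, y=0)

Answer: Final position: (x=3, y=0)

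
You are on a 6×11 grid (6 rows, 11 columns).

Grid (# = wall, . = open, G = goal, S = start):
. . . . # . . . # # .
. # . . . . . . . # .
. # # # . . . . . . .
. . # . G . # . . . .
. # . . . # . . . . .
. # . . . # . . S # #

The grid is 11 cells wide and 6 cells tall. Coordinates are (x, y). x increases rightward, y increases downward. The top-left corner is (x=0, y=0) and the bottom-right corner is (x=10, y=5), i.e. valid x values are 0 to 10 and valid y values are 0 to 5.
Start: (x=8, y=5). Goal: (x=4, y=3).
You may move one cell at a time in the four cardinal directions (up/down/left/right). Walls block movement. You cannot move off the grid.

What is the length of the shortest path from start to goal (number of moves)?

BFS from (x=8, y=5) until reaching (x=4, y=3):
  Distance 0: (x=8, y=5)
  Distance 1: (x=8, y=4), (x=7, y=5)
  Distance 2: (x=8, y=3), (x=7, y=4), (x=9, y=4), (x=6, y=5)
  Distance 3: (x=8, y=2), (x=7, y=3), (x=9, y=3), (x=6, y=4), (x=10, y=4)
  Distance 4: (x=8, y=1), (x=7, y=2), (x=9, y=2), (x=10, y=3)
  Distance 5: (x=7, y=1), (x=6, y=2), (x=10, y=2)
  Distance 6: (x=7, y=0), (x=6, y=1), (x=10, y=1), (x=5, y=2)
  Distance 7: (x=6, y=0), (x=10, y=0), (x=5, y=1), (x=4, y=2), (x=5, y=3)
  Distance 8: (x=5, y=0), (x=4, y=1), (x=4, y=3)  <- goal reached here
One shortest path (8 moves): (x=8, y=5) -> (x=7, y=5) -> (x=7, y=4) -> (x=7, y=3) -> (x=7, y=2) -> (x=6, y=2) -> (x=5, y=2) -> (x=4, y=2) -> (x=4, y=3)

Answer: Shortest path length: 8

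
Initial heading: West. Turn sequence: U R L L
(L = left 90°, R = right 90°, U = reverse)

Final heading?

Start: West
  U (U-turn (180°)) -> East
  R (right (90° clockwise)) -> South
  L (left (90° counter-clockwise)) -> East
  L (left (90° counter-clockwise)) -> North
Final: North

Answer: Final heading: North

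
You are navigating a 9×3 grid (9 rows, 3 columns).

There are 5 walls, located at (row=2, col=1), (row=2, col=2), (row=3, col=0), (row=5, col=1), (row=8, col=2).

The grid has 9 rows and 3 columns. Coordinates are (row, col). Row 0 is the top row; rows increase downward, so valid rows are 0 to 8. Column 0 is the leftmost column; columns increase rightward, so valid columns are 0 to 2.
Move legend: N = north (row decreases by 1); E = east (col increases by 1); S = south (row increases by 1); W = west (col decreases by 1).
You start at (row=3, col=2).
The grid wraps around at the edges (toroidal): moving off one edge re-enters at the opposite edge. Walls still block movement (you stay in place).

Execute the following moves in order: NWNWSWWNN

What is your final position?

Start: (row=3, col=2)
  N (north): blocked, stay at (row=3, col=2)
  W (west): (row=3, col=2) -> (row=3, col=1)
  N (north): blocked, stay at (row=3, col=1)
  W (west): blocked, stay at (row=3, col=1)
  S (south): (row=3, col=1) -> (row=4, col=1)
  W (west): (row=4, col=1) -> (row=4, col=0)
  W (west): (row=4, col=0) -> (row=4, col=2)
  N (north): (row=4, col=2) -> (row=3, col=2)
  N (north): blocked, stay at (row=3, col=2)
Final: (row=3, col=2)

Answer: Final position: (row=3, col=2)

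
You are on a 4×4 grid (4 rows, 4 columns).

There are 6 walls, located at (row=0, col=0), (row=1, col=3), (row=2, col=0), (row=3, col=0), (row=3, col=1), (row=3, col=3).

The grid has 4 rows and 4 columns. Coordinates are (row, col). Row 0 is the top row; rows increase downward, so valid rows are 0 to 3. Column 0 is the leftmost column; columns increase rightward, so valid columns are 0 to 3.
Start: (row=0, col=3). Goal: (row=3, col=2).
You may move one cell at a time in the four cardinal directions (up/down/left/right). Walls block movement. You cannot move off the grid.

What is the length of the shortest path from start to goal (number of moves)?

BFS from (row=0, col=3) until reaching (row=3, col=2):
  Distance 0: (row=0, col=3)
  Distance 1: (row=0, col=2)
  Distance 2: (row=0, col=1), (row=1, col=2)
  Distance 3: (row=1, col=1), (row=2, col=2)
  Distance 4: (row=1, col=0), (row=2, col=1), (row=2, col=3), (row=3, col=2)  <- goal reached here
One shortest path (4 moves): (row=0, col=3) -> (row=0, col=2) -> (row=1, col=2) -> (row=2, col=2) -> (row=3, col=2)

Answer: Shortest path length: 4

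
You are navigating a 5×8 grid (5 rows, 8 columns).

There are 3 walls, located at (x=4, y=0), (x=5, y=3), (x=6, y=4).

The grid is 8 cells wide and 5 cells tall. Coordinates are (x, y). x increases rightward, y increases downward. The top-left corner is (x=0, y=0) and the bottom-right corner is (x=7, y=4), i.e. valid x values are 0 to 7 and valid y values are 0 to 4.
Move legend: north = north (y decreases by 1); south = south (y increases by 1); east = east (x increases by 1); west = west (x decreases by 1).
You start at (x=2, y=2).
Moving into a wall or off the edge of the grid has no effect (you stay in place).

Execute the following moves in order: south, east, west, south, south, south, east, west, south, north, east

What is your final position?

Answer: Final position: (x=3, y=3)

Derivation:
Start: (x=2, y=2)
  south (south): (x=2, y=2) -> (x=2, y=3)
  east (east): (x=2, y=3) -> (x=3, y=3)
  west (west): (x=3, y=3) -> (x=2, y=3)
  south (south): (x=2, y=3) -> (x=2, y=4)
  south (south): blocked, stay at (x=2, y=4)
  south (south): blocked, stay at (x=2, y=4)
  east (east): (x=2, y=4) -> (x=3, y=4)
  west (west): (x=3, y=4) -> (x=2, y=4)
  south (south): blocked, stay at (x=2, y=4)
  north (north): (x=2, y=4) -> (x=2, y=3)
  east (east): (x=2, y=3) -> (x=3, y=3)
Final: (x=3, y=3)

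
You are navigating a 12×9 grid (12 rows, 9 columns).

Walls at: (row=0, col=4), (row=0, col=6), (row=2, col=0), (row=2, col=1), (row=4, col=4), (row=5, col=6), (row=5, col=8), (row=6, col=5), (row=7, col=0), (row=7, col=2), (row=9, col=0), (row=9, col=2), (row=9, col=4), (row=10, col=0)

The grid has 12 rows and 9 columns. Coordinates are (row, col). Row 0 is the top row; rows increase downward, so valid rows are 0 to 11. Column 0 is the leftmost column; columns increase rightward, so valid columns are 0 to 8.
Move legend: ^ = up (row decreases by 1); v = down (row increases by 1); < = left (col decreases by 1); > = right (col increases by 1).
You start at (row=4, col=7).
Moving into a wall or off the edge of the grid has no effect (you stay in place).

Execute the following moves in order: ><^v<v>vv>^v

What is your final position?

Start: (row=4, col=7)
  > (right): (row=4, col=7) -> (row=4, col=8)
  < (left): (row=4, col=8) -> (row=4, col=7)
  ^ (up): (row=4, col=7) -> (row=3, col=7)
  v (down): (row=3, col=7) -> (row=4, col=7)
  < (left): (row=4, col=7) -> (row=4, col=6)
  v (down): blocked, stay at (row=4, col=6)
  > (right): (row=4, col=6) -> (row=4, col=7)
  v (down): (row=4, col=7) -> (row=5, col=7)
  v (down): (row=5, col=7) -> (row=6, col=7)
  > (right): (row=6, col=7) -> (row=6, col=8)
  ^ (up): blocked, stay at (row=6, col=8)
  v (down): (row=6, col=8) -> (row=7, col=8)
Final: (row=7, col=8)

Answer: Final position: (row=7, col=8)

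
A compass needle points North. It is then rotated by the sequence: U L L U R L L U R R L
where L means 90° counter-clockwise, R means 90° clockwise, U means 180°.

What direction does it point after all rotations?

Start: North
  U (U-turn (180°)) -> South
  L (left (90° counter-clockwise)) -> East
  L (left (90° counter-clockwise)) -> North
  U (U-turn (180°)) -> South
  R (right (90° clockwise)) -> West
  L (left (90° counter-clockwise)) -> South
  L (left (90° counter-clockwise)) -> East
  U (U-turn (180°)) -> West
  R (right (90° clockwise)) -> North
  R (right (90° clockwise)) -> East
  L (left (90° counter-clockwise)) -> North
Final: North

Answer: Final heading: North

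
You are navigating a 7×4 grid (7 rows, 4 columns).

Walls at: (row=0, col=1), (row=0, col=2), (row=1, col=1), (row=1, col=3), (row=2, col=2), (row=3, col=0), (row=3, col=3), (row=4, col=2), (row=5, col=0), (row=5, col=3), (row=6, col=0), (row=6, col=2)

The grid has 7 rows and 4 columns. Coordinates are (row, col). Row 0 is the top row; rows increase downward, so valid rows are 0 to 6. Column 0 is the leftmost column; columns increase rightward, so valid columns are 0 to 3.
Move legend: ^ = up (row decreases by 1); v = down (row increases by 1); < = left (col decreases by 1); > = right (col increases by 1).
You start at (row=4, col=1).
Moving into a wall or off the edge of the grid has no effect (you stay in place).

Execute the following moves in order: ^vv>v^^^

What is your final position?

Answer: Final position: (row=5, col=2)

Derivation:
Start: (row=4, col=1)
  ^ (up): (row=4, col=1) -> (row=3, col=1)
  v (down): (row=3, col=1) -> (row=4, col=1)
  v (down): (row=4, col=1) -> (row=5, col=1)
  > (right): (row=5, col=1) -> (row=5, col=2)
  v (down): blocked, stay at (row=5, col=2)
  [×3]^ (up): blocked, stay at (row=5, col=2)
Final: (row=5, col=2)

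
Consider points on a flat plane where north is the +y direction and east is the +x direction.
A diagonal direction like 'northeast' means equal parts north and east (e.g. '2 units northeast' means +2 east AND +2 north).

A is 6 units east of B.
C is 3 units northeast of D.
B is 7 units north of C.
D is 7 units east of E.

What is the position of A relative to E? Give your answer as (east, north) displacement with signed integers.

Place E at the origin (east=0, north=0).
  D is 7 units east of E: delta (east=+7, north=+0); D at (east=7, north=0).
  C is 3 units northeast of D: delta (east=+3, north=+3); C at (east=10, north=3).
  B is 7 units north of C: delta (east=+0, north=+7); B at (east=10, north=10).
  A is 6 units east of B: delta (east=+6, north=+0); A at (east=16, north=10).
Therefore A relative to E: (east=16, north=10).

Answer: A is at (east=16, north=10) relative to E.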